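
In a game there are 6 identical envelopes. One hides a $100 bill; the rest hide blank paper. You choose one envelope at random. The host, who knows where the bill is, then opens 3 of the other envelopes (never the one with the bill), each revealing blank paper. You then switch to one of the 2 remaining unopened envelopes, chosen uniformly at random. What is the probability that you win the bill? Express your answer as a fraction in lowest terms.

Your original envelope holds the bill with probability 1/6, so the other 5 collectively hold it with probability 5/6.
The host can always find 3 empty envelopes to open, so the reveals don't change that 5/6; it is now spread over the 2 remaining unopened envelopes.
P(win by switching) = (5/6) · (1/2) = 5/12.

5/12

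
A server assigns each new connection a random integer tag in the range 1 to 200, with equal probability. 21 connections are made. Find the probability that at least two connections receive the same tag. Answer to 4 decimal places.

0.6631

It's easier to compute the probability that all 21 are distinct.
P(all distinct) = 200/200 · 199/200 · ··· · 180/200 ≈ 0.3369.
So the probability of at least one match is 1 − 0.3369 = 0.6631.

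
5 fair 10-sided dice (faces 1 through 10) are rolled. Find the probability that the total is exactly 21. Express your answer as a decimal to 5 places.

0.03795

There are 10^5 = 100000 equally likely outcomes.
The number of ordered 5-tuples from {1,…,10} summing to 21 is 3795.
P(sum = 21) = 3795/100000 = 759/20000 ≈ 0.03795.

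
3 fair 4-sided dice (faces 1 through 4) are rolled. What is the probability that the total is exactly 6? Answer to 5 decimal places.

0.15625

There are 4^3 = 64 equally likely outcomes.
The number of ordered 3-tuples from {1,…,4} summing to 6 is 10.
P(sum = 6) = 10/64 = 5/32 ≈ 0.15625.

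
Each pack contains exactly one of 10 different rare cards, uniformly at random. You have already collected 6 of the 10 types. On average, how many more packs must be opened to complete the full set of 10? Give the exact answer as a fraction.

125/6

Starting from 6 distinct types, each trial gives a new one with probability (10−i)/10 when i types are held, so the wait for the next new type is 10/(10−i).
E = 10/4 + 10/3 + 10/2 + 10/1 = 125/6.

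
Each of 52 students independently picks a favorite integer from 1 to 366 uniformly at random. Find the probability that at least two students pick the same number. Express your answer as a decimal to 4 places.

It's easier to compute the probability that all 52 are distinct.
P(all distinct) = 366/366 · 365/366 · ··· · 315/366 ≈ 0.0222.
So the probability of at least one match is 1 − 0.0222 = 0.9778.

0.9778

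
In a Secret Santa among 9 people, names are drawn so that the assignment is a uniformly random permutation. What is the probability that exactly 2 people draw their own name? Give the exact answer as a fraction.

Choose which 2 of the 9 are fixed: C(9,2) = 36 ways.
The remaining 7 must have no fixed point: D(7) = 1854.
P = 36·1854/362880 = 103/560.

103/560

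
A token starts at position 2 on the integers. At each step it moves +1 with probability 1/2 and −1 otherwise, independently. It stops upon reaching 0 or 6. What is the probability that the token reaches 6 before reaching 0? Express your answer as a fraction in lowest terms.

With a fair step, P(i) = ½P(i−1) + ½P(i+1) with P(0)=0, P(6)=1 has the linear solution P(i) = i/6.
P(2) = 2/6 = 1/3.

1/3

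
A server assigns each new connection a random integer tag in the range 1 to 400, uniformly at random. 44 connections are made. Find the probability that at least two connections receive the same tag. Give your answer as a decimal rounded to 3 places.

It's easier to compute the probability that all 44 are distinct.
P(all distinct) = 400/400 · 399/400 · ··· · 357/400 ≈ 0.086.
So the probability of at least one match is 1 − 0.086 = 0.914.

0.914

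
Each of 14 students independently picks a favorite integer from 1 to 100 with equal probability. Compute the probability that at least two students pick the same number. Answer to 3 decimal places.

0.615

It's easier to compute the probability that all 14 are distinct.
P(all distinct) = 100/100 · 99/100 · ··· · 87/100 ≈ 0.385.
So the probability of at least one match is 1 − 0.385 = 0.615.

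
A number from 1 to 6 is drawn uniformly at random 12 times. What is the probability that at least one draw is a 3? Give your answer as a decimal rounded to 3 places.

0.888

P(no draw is a 3) = (5/6)^12 ≈ 0.112.
P(at least one) = 1 − 0.112 = 0.888.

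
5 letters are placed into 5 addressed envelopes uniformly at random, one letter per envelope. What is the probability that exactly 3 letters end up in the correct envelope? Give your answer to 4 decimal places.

Choose which 3 of the 5 are fixed: C(5,3) = 10 ways.
The remaining 2 must have no fixed point: D(2) = 1.
P = 10·1/120 = 1/12 ≈ 0.0833.

0.0833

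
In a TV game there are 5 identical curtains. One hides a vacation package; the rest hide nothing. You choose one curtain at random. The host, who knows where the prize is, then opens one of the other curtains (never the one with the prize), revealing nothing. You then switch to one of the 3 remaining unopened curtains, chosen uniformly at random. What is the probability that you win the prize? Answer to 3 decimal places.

Your original curtain holds the prize with probability 1/5, so the other 4 collectively hold it with probability 4/5.
The host can always find an empty curtain to open, so this doesn't change that 4/5; it is now spread over the 3 remaining unopened curtains.
P(win by switching) = (4/5) · (1/3) = 4/15 ≈ 0.267.

0.267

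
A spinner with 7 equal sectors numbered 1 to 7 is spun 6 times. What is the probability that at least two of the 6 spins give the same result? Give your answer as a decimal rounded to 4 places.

P(all 6 different) = 7/7 · 6/7 · ··· · 2/7 ≈ 0.0428.
P(at least two equal) = 1 − 0.0428 = 0.9572.

0.9572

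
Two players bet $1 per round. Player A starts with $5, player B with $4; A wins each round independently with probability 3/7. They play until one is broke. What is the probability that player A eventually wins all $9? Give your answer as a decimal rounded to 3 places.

0.261

Let r = q/p = (4/7)/(3/7) = 4/3. The recurrence P(i) = p·P(i+1) + q·P(i−1) with P(0)=0, P(9)=1 gives P(i) = (1 − r^i)/(1 − r^9).
P(5) = (1 − (4/3)^5) / (1 − (4/3)^9) = 63261/242461 ≈ 0.261.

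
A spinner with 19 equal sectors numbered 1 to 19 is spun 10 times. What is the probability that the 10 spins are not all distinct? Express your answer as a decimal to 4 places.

0.9453

P(all 10 different) = 19/19 · 18/19 · ··· · 10/19 ≈ 0.0547.
P(at least two equal) = 1 − 0.0547 = 0.9453.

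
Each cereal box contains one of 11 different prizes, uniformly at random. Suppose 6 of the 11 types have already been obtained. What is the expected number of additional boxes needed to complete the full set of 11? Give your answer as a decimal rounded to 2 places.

Starting from 6 distinct types, each trial gives a new one with probability (11−i)/11 when i types are held, so the wait for the next new type is 11/(11−i).
E = 11/5 + 11/4 + 11/3 + 11/2 + 11/1 = 1507/60 ≈ 25.12.

25.12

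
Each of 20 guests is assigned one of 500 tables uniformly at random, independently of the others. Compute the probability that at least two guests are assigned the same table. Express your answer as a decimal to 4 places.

It's easier to compute the probability that all 20 are distinct.
P(all distinct) = 500/500 · 499/500 · ··· · 481/500 ≈ 0.6804.
So the probability of at least one match is 1 − 0.6804 = 0.3196.

0.3196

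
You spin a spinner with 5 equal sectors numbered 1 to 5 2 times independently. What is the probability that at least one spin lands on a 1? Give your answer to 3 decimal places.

0.360

P(no spin lands on a 1) = (4/5)^2 ≈ 0.640.
P(at least one) = 1 − 0.640 = 0.360.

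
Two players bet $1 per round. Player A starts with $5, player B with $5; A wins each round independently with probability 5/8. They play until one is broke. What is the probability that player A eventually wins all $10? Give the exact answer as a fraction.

Let r = q/p = (3/8)/(5/8) = 3/5. The recurrence P(i) = p·P(i+1) + q·P(i−1) with P(0)=0, P(10)=1 gives P(i) = (1 − r^i)/(1 − r^10).
P(5) = (1 − (3/5)^5) / (1 − (3/5)^10) = 3125/3368.

3125/3368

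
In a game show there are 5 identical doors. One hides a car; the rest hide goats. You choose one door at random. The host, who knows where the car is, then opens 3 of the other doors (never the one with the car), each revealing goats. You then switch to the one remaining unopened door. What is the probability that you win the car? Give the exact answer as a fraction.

Your original door holds the car with probability 1/5, so the other 4 collectively hold it with probability 4/5.
The host can always find 3 empty doors to open, so the reveals don't change that 4/5; it is now spread over the 1 remaining unopened door.
P(win by switching) = (4/5) · (1/1) = 4/5.

4/5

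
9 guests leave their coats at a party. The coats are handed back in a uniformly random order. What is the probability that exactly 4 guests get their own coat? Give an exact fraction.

11/720

Choose which 4 of the 9 are fixed: C(9,4) = 126 ways.
The remaining 5 must have no fixed point: D(5) = 44.
P = 126·44/362880 = 11/720.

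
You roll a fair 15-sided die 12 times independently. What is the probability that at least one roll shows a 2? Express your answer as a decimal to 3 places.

P(no roll shows a 2) = (14/15)^12 ≈ 0.437.
P(at least one) = 1 − 0.437 = 0.563.

0.563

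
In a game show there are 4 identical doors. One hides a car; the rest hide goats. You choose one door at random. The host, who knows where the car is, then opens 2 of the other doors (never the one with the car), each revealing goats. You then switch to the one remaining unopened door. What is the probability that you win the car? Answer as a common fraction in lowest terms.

3/4

Your original door holds the car with probability 1/4, so the other 3 collectively hold it with probability 3/4.
The host can always find 2 empty doors to open, so the reveals don't change that 3/4; it is now spread over the 1 remaining unopened door.
P(win by switching) = (3/4) · (1/1) = 3/4.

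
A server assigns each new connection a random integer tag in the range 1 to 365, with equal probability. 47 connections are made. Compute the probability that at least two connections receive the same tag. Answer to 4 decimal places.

0.9548

It's easier to compute the probability that all 47 are distinct.
P(all distinct) = 365/365 · 364/365 · ··· · 319/365 ≈ 0.0452.
So the probability of at least one match is 1 − 0.0452 = 0.9548.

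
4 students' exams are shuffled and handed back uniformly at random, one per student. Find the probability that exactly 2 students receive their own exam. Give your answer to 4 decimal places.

Choose which 2 of the 4 are fixed: C(4,2) = 6 ways.
The remaining 2 must have no fixed point: D(2) = 1.
P = 6·1/24 = 1/4 ≈ 0.2500.

0.2500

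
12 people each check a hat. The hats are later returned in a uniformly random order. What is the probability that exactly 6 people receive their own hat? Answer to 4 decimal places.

0.0005

Choose which 6 of the 12 are fixed: C(12,6) = 924 ways.
The remaining 6 must have no fixed point: D(6) = 265.
P = 924·265/479001600 = 53/103680 ≈ 0.0005.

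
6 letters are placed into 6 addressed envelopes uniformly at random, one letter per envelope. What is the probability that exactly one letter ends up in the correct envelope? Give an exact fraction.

Choose which one is fixed: C(6,1) = 6 ways.
The remaining 5 must have no fixed point: D(5) = 44.
P = 6·44/720 = 11/30.

11/30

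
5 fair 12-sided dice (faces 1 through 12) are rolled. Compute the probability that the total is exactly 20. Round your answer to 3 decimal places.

0.015

There are 12^5 = 248832 equally likely outcomes.
The number of ordered 5-tuples from {1,…,12} summing to 20 is 3701.
P(sum = 20) = 3701/248832 ≈ 0.015.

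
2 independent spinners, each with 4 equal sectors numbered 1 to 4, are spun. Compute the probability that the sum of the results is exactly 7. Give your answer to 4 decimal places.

0.1250

There are 4^2 = 16 equally likely outcomes.
The number of ordered 2-tuples from {1,…,4} summing to 7 is 2.
P(sum = 7) = 2/16 = 1/8 ≈ 0.1250.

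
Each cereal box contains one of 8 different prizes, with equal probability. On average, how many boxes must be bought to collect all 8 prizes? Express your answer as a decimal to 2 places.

21.74

After i distinct types are collected, each trial gives a new one with probability (8−i)/8, so the expected wait for the next new type is 8/(8−i).
E = 8/8 + 8/7 + 8/6 + 8/5 + 8/4 + 8/3 + 8/2 + 8/1 = 761/35 ≈ 21.74.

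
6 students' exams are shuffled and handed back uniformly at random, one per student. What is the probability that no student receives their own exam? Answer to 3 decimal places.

0.368

This is the derangement probability: permutations of 6 with no fixed point.
D(6) = 6! · (1 − 1/1! + 1/2! − ··· + (−1)^6/6!) = 265.
P = 265/720 = 53/144 ≈ 0.368.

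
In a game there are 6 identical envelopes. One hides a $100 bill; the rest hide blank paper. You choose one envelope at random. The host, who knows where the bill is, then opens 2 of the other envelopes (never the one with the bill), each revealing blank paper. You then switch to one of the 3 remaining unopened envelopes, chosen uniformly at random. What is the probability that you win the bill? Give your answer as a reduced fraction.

Your original envelope holds the bill with probability 1/6, so the other 5 collectively hold it with probability 5/6.
The host can always find 2 empty envelopes to open, so the reveals don't change that 5/6; it is now spread over the 3 remaining unopened envelopes.
P(win by switching) = (5/6) · (1/3) = 5/18.

5/18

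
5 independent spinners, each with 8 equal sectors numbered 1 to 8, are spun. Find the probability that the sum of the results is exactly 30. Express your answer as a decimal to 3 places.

0.028

There are 8^5 = 32768 equally likely outcomes.
The number of ordered 5-tuples from {1,…,8} summing to 30 is 926.
P(sum = 30) = 926/32768 = 463/16384 ≈ 0.028.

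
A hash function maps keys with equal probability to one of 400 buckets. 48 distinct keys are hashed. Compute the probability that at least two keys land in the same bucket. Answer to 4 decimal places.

0.9471

It's easier to compute the probability that all 48 are distinct.
P(all distinct) = 400/400 · 399/400 · ··· · 353/400 ≈ 0.0529.
So the probability of at least one match is 1 − 0.0529 = 0.9471.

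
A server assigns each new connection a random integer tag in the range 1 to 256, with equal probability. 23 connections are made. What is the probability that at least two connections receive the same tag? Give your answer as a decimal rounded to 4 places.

It's easier to compute the probability that all 23 are distinct.
P(all distinct) = 256/256 · 255/256 · ··· · 234/256 ≈ 0.3611.
So the probability of at least one match is 1 − 0.3611 = 0.6389.

0.6389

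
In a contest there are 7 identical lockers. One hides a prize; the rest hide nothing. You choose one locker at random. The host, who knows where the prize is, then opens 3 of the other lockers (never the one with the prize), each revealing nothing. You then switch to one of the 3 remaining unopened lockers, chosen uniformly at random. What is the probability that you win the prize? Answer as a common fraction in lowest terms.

2/7

Your original locker holds the prize with probability 1/7, so the other 6 collectively hold it with probability 6/7.
The host can always find 3 empty lockers to open, so the reveals don't change that 6/7; it is now spread over the 3 remaining unopened lockers.
P(win by switching) = (6/7) · (1/3) = 2/7.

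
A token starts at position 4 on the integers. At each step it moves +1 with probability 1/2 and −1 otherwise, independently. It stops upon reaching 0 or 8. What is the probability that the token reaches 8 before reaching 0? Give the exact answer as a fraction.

1/2

With a fair step, P(i) = ½P(i−1) + ½P(i+1) with P(0)=0, P(8)=1 has the linear solution P(i) = i/8.
P(4) = 4/8 = 1/2.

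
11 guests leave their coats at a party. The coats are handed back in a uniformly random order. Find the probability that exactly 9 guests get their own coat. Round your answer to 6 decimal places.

Choose which 9 of the 11 are fixed: C(11,9) = 55 ways.
The remaining 2 must have no fixed point: D(2) = 1.
P = 55·1/39916800 = 1/725760 ≈ 0.000001.

0.000001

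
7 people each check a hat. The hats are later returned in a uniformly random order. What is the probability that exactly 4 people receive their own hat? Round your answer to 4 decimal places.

0.0139

Choose which 4 of the 7 are fixed: C(7,4) = 35 ways.
The remaining 3 must have no fixed point: D(3) = 2.
P = 35·2/5040 = 1/72 ≈ 0.0139.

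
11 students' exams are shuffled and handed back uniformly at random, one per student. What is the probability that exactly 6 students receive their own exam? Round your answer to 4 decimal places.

Choose which 6 of the 11 are fixed: C(11,6) = 462 ways.
The remaining 5 must have no fixed point: D(5) = 44.
P = 462·44/39916800 = 11/21600 ≈ 0.0005.

0.0005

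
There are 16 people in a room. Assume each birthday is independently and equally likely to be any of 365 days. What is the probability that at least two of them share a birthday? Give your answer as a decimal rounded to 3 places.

0.284

It's easier to compute the probability that all 16 are distinct.
P(all distinct) = 365/365 · 364/365 · ··· · 350/365 ≈ 0.716.
So the probability of at least one match is 1 − 0.716 = 0.284.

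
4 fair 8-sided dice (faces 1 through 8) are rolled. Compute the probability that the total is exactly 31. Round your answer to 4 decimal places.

There are 8^4 = 4096 equally likely outcomes.
The number of ordered 4-tuples from {1,…,8} summing to 31 is 4.
P(sum = 31) = 4/4096 = 1/1024 ≈ 0.0010.

0.0010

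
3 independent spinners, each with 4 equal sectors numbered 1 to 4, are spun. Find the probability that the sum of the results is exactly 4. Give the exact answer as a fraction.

There are 4^3 = 64 equally likely outcomes.
The number of ordered 3-tuples from {1,…,4} summing to 4 is 3.
P(sum = 4) = 3/64.

3/64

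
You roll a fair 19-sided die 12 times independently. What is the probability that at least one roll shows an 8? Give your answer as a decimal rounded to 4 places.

P(no roll shows an 8) = (18/19)^12 ≈ 0.5227.
P(at least one) = 1 − 0.5227 = 0.4773.

0.4773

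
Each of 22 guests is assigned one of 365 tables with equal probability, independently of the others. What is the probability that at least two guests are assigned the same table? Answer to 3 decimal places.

0.476

It's easier to compute the probability that all 22 are distinct.
P(all distinct) = 365/365 · 364/365 · ··· · 344/365 ≈ 0.524.
So the probability of at least one match is 1 − 0.524 = 0.476.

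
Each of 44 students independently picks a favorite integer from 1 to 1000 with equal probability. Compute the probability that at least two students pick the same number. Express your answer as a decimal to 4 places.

It's easier to compute the probability that all 44 are distinct.
P(all distinct) = 1000/1000 · 999/1000 · ··· · 957/1000 ≈ 0.3829.
So the probability of at least one match is 1 − 0.3829 = 0.6171.

0.6171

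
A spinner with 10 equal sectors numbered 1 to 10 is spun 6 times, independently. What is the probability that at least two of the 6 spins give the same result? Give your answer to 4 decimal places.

0.8488

P(all 6 different) = 10/10 · 9/10 · ··· · 5/10 ≈ 0.1512.
P(at least two equal) = 1 − 0.1512 = 0.8488.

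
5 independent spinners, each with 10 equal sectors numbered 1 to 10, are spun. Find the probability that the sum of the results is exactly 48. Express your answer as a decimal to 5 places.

There are 10^5 = 100000 equally likely outcomes.
The number of ordered 5-tuples from {1,…,10} summing to 48 is 15.
P(sum = 48) = 15/100000 = 3/20000 ≈ 0.00015.

0.00015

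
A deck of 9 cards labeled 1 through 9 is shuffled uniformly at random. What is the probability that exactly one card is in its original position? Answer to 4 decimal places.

0.3679

Choose which one is fixed: C(9,1) = 9 ways.
The remaining 8 must have no fixed point: D(8) = 14833.
P = 9·14833/362880 = 2119/5760 ≈ 0.3679.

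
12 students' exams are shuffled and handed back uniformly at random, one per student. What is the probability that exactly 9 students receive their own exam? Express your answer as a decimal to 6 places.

Choose which 9 of the 12 are fixed: C(12,9) = 220 ways.
The remaining 3 must have no fixed point: D(3) = 2.
P = 220·2/479001600 = 1/1088640 ≈ 0.000001.

0.000001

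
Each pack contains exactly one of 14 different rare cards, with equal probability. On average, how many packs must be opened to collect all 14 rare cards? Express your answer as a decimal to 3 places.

45.522

After i distinct types are collected, each trial gives a new one with probability (14−i)/14, so the expected wait for the next new type is 14/(14−i).
E = 14/14 + 14/13 + 14/12 + 14/11 + 14/10 + 14/9 + 14/8 + 14/7 + 14/6 + 14/5 + 14/4 + 14/3 + 14/2 + 14/1 = 1171733/25740 ≈ 45.522.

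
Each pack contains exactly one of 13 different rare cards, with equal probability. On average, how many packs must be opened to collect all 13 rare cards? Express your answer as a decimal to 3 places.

After i distinct types are collected, each trial gives a new one with probability (13−i)/13, so the expected wait for the next new type is 13/(13−i).
E = 13/13 + 13/12 + 13/11 + 13/10 + 13/9 + 13/8 + 13/7 + 13/6 + 13/5 + 13/4 + 13/3 + 13/2 + 13/1 = 1145993/27720 ≈ 41.342.

41.342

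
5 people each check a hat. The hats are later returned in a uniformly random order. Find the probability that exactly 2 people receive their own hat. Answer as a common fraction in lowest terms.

1/6

Choose which 2 of the 5 are fixed: C(5,2) = 10 ways.
The remaining 3 must have no fixed point: D(3) = 2.
P = 10·2/120 = 1/6.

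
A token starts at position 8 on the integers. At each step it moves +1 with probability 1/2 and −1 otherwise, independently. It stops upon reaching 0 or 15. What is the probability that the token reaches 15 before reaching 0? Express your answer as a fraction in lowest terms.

8/15

With a fair step, P(i) = ½P(i−1) + ½P(i+1) with P(0)=0, P(15)=1 has the linear solution P(i) = i/15.
P(8) = 8/15.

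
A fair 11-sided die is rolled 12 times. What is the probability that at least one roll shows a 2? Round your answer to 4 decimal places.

P(no roll shows a 2) = (10/11)^12 ≈ 0.3186.
P(at least one) = 1 − 0.3186 = 0.6814.

0.6814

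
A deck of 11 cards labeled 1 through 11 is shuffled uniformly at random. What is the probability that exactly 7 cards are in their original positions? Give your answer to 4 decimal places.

Choose which 7 of the 11 are fixed: C(11,7) = 330 ways.
The remaining 4 must have no fixed point: D(4) = 9.
P = 330·9/39916800 = 1/13440 ≈ 0.0001.

0.0001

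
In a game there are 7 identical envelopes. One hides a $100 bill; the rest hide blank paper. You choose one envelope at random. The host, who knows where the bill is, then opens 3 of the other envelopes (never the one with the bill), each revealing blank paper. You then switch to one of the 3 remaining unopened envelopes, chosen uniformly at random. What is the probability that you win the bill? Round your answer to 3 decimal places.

Your original envelope holds the bill with probability 1/7, so the other 6 collectively hold it with probability 6/7.
The host can always find 3 empty envelopes to open, so the reveals don't change that 6/7; it is now spread over the 3 remaining unopened envelopes.
P(win by switching) = (6/7) · (1/3) = 2/7 ≈ 0.286.

0.286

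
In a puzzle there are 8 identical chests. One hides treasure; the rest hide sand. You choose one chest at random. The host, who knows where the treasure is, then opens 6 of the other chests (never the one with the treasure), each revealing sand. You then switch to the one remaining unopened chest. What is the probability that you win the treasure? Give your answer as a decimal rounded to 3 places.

0.875

Your original chest holds the treasure with probability 1/8, so the other 7 collectively hold it with probability 7/8.
The host can always find 6 empty chests to open, so the reveals don't change that 7/8; it is now spread over the 1 remaining unopened chest.
P(win by switching) = (7/8) · (1/1) = 7/8 ≈ 0.875.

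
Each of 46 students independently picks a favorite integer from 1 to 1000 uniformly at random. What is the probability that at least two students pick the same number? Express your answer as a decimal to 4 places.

0.6504

It's easier to compute the probability that all 46 are distinct.
P(all distinct) = 1000/1000 · 999/1000 · ··· · 955/1000 ≈ 0.3496.
So the probability of at least one match is 1 − 0.3496 = 0.6504.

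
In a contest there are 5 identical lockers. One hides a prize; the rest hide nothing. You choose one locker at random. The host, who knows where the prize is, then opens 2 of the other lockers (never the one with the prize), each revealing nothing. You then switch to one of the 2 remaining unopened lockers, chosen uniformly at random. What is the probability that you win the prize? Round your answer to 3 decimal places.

0.400

Your original locker holds the prize with probability 1/5, so the other 4 collectively hold it with probability 4/5.
The host can always find 2 empty lockers to open, so the reveals don't change that 4/5; it is now spread over the 2 remaining unopened lockers.
P(win by switching) = (4/5) · (1/2) = 2/5 ≈ 0.400.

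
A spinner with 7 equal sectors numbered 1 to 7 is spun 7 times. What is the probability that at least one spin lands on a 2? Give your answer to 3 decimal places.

P(no spin lands on a 2) = (6/7)^7 ≈ 0.340.
P(at least one) = 1 − 0.340 = 0.660.

0.660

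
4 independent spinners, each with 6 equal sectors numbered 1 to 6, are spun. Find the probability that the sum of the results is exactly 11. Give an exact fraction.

13/162

There are 6^4 = 1296 equally likely outcomes.
The number of ordered 4-tuples from {1,…,6} summing to 11 is 104.
P(sum = 11) = 104/1296 = 13/162.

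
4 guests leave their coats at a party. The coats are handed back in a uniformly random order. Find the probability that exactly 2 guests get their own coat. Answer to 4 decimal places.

Choose which 2 of the 4 are fixed: C(4,2) = 6 ways.
The remaining 2 must have no fixed point: D(2) = 1.
P = 6·1/24 = 1/4 ≈ 0.2500.

0.2500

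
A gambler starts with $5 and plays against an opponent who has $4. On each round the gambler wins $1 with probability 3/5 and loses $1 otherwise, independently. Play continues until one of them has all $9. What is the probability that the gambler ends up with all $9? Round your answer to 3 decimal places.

Let r = q/p = (2/5)/(3/5) = 2/3. The recurrence P(i) = p·P(i+1) + q·P(i−1) with P(0)=0, P(9)=1 gives P(i) = (1 − r^i)/(1 − r^9).
P(5) = (1 − (2/3)^5) / (1 − (2/3)^9) = 17091/19171 ≈ 0.892.

0.892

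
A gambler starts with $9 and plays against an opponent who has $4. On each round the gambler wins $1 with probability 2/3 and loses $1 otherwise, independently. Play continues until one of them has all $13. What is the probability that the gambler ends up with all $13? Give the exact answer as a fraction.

8176/8191

Let r = q/p = (1/3)/(2/3) = 1/2. The recurrence P(i) = p·P(i+1) + q·P(i−1) with P(0)=0, P(13)=1 gives P(i) = (1 − r^i)/(1 − r^13).
P(9) = (1 − (1/2)^9) / (1 − (1/2)^13) = 8176/8191.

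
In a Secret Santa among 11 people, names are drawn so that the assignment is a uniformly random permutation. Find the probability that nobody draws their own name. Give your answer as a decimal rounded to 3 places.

0.368

This is the derangement probability: permutations of 11 with no fixed point.
D(11) = 11! · (1 − 1/1! + 1/2! − ··· + (−1)^11/11!) = 14684570.
P = 14684570/39916800 = 1468457/3991680 ≈ 0.368.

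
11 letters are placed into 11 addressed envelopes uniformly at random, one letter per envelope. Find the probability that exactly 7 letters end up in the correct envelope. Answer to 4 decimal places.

Choose which 7 of the 11 are fixed: C(11,7) = 330 ways.
The remaining 4 must have no fixed point: D(4) = 9.
P = 330·9/39916800 = 1/13440 ≈ 0.0001.

0.0001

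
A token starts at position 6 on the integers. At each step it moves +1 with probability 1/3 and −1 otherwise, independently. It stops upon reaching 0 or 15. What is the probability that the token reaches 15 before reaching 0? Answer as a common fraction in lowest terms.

Let r = q/p = (2/3)/(1/3) = 2. The recurrence P(i) = p·P(i+1) + q·P(i−1) with P(0)=0, P(15)=1 gives P(i) = (1 − r^i)/(1 − r^15).
P(6) = (1 − (2)^6) / (1 − (2)^15) = 9/4681.

9/4681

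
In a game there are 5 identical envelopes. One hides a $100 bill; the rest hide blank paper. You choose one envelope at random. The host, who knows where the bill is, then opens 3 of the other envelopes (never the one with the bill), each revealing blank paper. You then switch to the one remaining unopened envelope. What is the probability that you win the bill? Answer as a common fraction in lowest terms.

4/5

Your original envelope holds the bill with probability 1/5, so the other 4 collectively hold it with probability 4/5.
The host can always find 3 empty envelopes to open, so the reveals don't change that 4/5; it is now spread over the 1 remaining unopened envelope.
P(win by switching) = (4/5) · (1/1) = 4/5.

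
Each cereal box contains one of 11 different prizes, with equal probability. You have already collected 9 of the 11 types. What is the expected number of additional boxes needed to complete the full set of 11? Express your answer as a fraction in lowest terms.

33/2

Starting from 9 distinct types, each trial gives a new one with probability (11−i)/11 when i types are held, so the wait for the next new type is 11/(11−i).
E = 11/2 + 11/1 = 33/2.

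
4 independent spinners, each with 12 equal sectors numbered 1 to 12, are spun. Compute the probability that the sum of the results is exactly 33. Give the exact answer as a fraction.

There are 12^4 = 20736 equally likely outcomes.
The number of ordered 4-tuples from {1,…,12} summing to 33 is 736.
P(sum = 33) = 736/20736 = 23/648.

23/648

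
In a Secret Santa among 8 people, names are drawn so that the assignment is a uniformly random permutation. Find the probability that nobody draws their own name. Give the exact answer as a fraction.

2119/5760

This is the derangement probability: permutations of 8 with no fixed point.
D(8) = 8! · (1 − 1/1! + 1/2! − ··· + (−1)^8/8!) = 14833.
P = 14833/40320 = 2119/5760.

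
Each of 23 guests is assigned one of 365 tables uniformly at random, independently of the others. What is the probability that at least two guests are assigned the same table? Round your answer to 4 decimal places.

0.5073

It's easier to compute the probability that all 23 are distinct.
P(all distinct) = 365/365 · 364/365 · ··· · 343/365 ≈ 0.4927.
So the probability of at least one match is 1 − 0.4927 = 0.5073.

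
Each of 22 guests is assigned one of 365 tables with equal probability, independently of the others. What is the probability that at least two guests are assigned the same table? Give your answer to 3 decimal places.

It's easier to compute the probability that all 22 are distinct.
P(all distinct) = 365/365 · 364/365 · ··· · 344/365 ≈ 0.524.
So the probability of at least one match is 1 − 0.524 = 0.476.

0.476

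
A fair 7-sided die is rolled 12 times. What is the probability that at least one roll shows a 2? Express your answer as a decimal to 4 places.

0.8427

P(no roll shows a 2) = (6/7)^12 ≈ 0.1573.
P(at least one) = 1 − 0.1573 = 0.8427.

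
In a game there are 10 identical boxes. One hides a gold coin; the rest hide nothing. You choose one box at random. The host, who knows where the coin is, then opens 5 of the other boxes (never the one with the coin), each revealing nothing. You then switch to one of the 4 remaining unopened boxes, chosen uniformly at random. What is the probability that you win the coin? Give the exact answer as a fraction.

9/40

Your original box holds the coin with probability 1/10, so the other 9 collectively hold it with probability 9/10.
The host can always find 5 empty boxes to open, so the reveals don't change that 9/10; it is now spread over the 4 remaining unopened boxes.
P(win by switching) = (9/10) · (1/4) = 9/40.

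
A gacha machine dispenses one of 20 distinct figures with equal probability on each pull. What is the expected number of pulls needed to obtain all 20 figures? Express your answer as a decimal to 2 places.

71.95

After i distinct types are collected, each trial gives a new one with probability (20−i)/20, so the expected wait for the next new type is 20/(20−i).
E = 20/20 + 20/19 + 20/18 + 20/17 + 20/16 + 20/15 + 20/14 + 20/13 + 20/12 + 20/11 + 20/10 + 20/9 + 20/8 + 20/7 + 20/6 + 20/5 + 20/4 + 20/3 + 20/2 + 20/1 = 279175675/3879876 ≈ 71.95.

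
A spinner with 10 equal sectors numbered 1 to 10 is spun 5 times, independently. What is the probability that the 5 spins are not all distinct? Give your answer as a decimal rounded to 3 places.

0.698

P(all 5 different) = 10/10 · 9/10 · ··· · 6/10 ≈ 0.302.
P(at least two equal) = 1 − 0.302 = 0.698.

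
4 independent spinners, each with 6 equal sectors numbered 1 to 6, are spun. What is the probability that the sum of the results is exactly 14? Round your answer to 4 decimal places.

There are 6^4 = 1296 equally likely outcomes.
The number of ordered 4-tuples from {1,…,6} summing to 14 is 146.
P(sum = 14) = 146/1296 = 73/648 ≈ 0.1127.

0.1127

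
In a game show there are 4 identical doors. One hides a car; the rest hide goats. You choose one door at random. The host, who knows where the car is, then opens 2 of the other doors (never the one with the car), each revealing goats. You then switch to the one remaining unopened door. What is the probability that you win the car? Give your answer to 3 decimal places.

0.750

Your original door holds the car with probability 1/4, so the other 3 collectively hold it with probability 3/4.
The host can always find 2 empty doors to open, so the reveals don't change that 3/4; it is now spread over the 1 remaining unopened door.
P(win by switching) = (3/4) · (1/1) = 3/4 ≈ 0.750.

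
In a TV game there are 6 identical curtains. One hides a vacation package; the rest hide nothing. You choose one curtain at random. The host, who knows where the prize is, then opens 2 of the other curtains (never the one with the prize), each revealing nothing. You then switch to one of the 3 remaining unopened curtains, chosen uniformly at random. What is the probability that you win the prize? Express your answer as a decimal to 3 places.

0.278

Your original curtain holds the prize with probability 1/6, so the other 5 collectively hold it with probability 5/6.
The host can always find 2 empty curtains to open, so the reveals don't change that 5/6; it is now spread over the 3 remaining unopened curtains.
P(win by switching) = (5/6) · (1/3) = 5/18 ≈ 0.278.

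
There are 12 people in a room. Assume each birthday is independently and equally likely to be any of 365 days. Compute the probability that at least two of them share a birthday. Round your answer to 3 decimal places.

It's easier to compute the probability that all 12 are distinct.
P(all distinct) = 365/365 · 364/365 · ··· · 354/365 ≈ 0.833.
So the probability of at least one match is 1 − 0.833 = 0.167.

0.167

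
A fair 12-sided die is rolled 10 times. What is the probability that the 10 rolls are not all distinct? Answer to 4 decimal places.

P(all 10 different) = 12/12 · 11/12 · ··· · 3/12 ≈ 0.0039.
P(at least two equal) = 1 − 0.0039 = 0.9961.

0.9961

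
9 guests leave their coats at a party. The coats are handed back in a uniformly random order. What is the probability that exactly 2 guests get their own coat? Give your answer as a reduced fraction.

Choose which 2 of the 9 are fixed: C(9,2) = 36 ways.
The remaining 7 must have no fixed point: D(7) = 1854.
P = 36·1854/362880 = 103/560.

103/560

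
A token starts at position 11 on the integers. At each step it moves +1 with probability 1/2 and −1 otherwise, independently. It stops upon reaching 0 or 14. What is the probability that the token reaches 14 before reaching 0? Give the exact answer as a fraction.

11/14

With a fair step, P(i) = ½P(i−1) + ½P(i+1) with P(0)=0, P(14)=1 has the linear solution P(i) = i/14.
P(11) = 11/14.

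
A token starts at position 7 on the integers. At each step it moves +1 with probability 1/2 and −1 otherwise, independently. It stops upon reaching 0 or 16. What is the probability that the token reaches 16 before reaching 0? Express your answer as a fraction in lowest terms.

7/16

With a fair step, P(i) = ½P(i−1) + ½P(i+1) with P(0)=0, P(16)=1 has the linear solution P(i) = i/16.
P(7) = 7/16.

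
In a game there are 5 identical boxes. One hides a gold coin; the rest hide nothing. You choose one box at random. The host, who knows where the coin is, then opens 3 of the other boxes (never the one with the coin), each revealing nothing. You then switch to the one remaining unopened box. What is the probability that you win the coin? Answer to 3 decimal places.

Your original box holds the coin with probability 1/5, so the other 4 collectively hold it with probability 4/5.
The host can always find 3 empty boxes to open, so the reveals don't change that 4/5; it is now spread over the 1 remaining unopened box.
P(win by switching) = (4/5) · (1/1) = 4/5 ≈ 0.800.

0.800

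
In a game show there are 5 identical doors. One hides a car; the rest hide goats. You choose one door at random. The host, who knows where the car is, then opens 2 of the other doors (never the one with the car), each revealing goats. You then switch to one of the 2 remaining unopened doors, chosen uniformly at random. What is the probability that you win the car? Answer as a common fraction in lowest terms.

Your original door holds the car with probability 1/5, so the other 4 collectively hold it with probability 4/5.
The host can always find 2 empty doors to open, so the reveals don't change that 4/5; it is now spread over the 2 remaining unopened doors.
P(win by switching) = (4/5) · (1/2) = 2/5.

2/5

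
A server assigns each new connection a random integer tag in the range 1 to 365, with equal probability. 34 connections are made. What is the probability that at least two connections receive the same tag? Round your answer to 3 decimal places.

0.795

It's easier to compute the probability that all 34 are distinct.
P(all distinct) = 365/365 · 364/365 · ··· · 332/365 ≈ 0.205.
So the probability of at least one match is 1 − 0.205 = 0.795.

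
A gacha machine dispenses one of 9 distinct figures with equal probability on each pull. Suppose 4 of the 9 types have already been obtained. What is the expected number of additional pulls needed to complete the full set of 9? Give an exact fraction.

411/20

Starting from 4 distinct types, each trial gives a new one with probability (9−i)/9 when i types are held, so the wait for the next new type is 9/(9−i).
E = 9/5 + 9/4 + 9/3 + 9/2 + 9/1 = 411/20.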